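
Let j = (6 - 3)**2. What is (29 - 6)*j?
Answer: 207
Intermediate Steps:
j = 9 (j = 3**2 = 9)
(29 - 6)*j = (29 - 6)*9 = 23*9 = 207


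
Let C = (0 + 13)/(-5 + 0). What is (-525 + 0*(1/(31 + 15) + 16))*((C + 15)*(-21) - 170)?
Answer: 225960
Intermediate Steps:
C = -13/5 (C = 13/(-5) = 13*(-⅕) = -13/5 ≈ -2.6000)
(-525 + 0*(1/(31 + 15) + 16))*((C + 15)*(-21) - 170) = (-525 + 0*(1/(31 + 15) + 16))*((-13/5 + 15)*(-21) - 170) = (-525 + 0*(1/46 + 16))*((62/5)*(-21) - 170) = (-525 + 0*(1/46 + 16))*(-1302/5 - 170) = (-525 + 0*(737/46))*(-2152/5) = (-525 + 0)*(-2152/5) = -525*(-2152/5) = 225960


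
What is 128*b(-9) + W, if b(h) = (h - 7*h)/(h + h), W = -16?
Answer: -400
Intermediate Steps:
b(h) = -3 (b(h) = (-6*h)/((2*h)) = (-6*h)*(1/(2*h)) = -3)
128*b(-9) + W = 128*(-3) - 16 = -384 - 16 = -400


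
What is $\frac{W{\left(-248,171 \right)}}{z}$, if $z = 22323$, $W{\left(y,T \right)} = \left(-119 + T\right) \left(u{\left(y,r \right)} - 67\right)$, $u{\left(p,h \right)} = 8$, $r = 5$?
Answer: $- \frac{3068}{22323} \approx -0.13744$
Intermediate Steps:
$W{\left(y,T \right)} = 7021 - 59 T$ ($W{\left(y,T \right)} = \left(-119 + T\right) \left(8 - 67\right) = \left(-119 + T\right) \left(-59\right) = 7021 - 59 T$)
$\frac{W{\left(-248,171 \right)}}{z} = \frac{7021 - 10089}{22323} = \left(7021 - 10089\right) \frac{1}{22323} = \left(-3068\right) \frac{1}{22323} = - \frac{3068}{22323}$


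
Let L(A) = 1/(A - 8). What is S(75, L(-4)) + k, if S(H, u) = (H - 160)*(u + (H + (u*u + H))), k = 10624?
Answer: -305209/144 ≈ -2119.5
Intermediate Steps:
L(A) = 1/(-8 + A)
S(H, u) = (-160 + H)*(u + u² + 2*H) (S(H, u) = (-160 + H)*(u + (H + (u² + H))) = (-160 + H)*(u + (H + (H + u²))) = (-160 + H)*(u + (u² + 2*H)) = (-160 + H)*(u + u² + 2*H))
S(75, L(-4)) + k = (-320*75 - 160/(-8 - 4) - 160/(-8 - 4)² + 2*75² + 75/(-8 - 4) + 75*(1/(-8 - 4))²) + 10624 = (-24000 - 160/(-12) - 160*(1/(-12))² + 2*5625 + 75/(-12) + 75*(1/(-12))²) + 10624 = (-24000 - 160*(-1/12) - 160*(-1/12)² + 11250 + 75*(-1/12) + 75*(-1/12)²) + 10624 = (-24000 + 40/3 - 160*1/144 + 11250 - 25/4 + 75*(1/144)) + 10624 = (-24000 + 40/3 - 10/9 + 11250 - 25/4 + 25/48) + 10624 = -1835065/144 + 10624 = -305209/144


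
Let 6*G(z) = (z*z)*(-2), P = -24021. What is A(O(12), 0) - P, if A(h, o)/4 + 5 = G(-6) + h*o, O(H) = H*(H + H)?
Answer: 23953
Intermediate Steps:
G(z) = -z²/3 (G(z) = ((z*z)*(-2))/6 = (z²*(-2))/6 = (-2*z²)/6 = -z²/3)
O(H) = 2*H² (O(H) = H*(2*H) = 2*H²)
A(h, o) = -68 + 4*h*o (A(h, o) = -20 + 4*(-⅓*(-6)² + h*o) = -20 + 4*(-⅓*36 + h*o) = -20 + 4*(-12 + h*o) = -20 + (-48 + 4*h*o) = -68 + 4*h*o)
A(O(12), 0) - P = (-68 + 4*(2*12²)*0) - 1*(-24021) = (-68 + 4*(2*144)*0) + 24021 = (-68 + 4*288*0) + 24021 = (-68 + 0) + 24021 = -68 + 24021 = 23953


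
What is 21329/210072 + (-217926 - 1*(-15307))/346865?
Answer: -35166294983/72866624280 ≈ -0.48261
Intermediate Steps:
21329/210072 + (-217926 - 1*(-15307))/346865 = 21329*(1/210072) + (-217926 + 15307)*(1/346865) = 21329/210072 - 202619*1/346865 = 21329/210072 - 202619/346865 = -35166294983/72866624280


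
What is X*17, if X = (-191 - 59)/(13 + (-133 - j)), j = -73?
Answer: 4250/47 ≈ 90.426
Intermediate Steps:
X = 250/47 (X = (-191 - 59)/(13 + (-133 - 1*(-73))) = -250/(13 + (-133 + 73)) = -250/(13 - 60) = -250/(-47) = -250*(-1/47) = 250/47 ≈ 5.3191)
X*17 = (250/47)*17 = 4250/47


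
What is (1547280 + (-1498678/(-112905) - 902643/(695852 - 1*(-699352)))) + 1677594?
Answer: 169333967636390759/52508502540 ≈ 3.2249e+6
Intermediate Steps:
(1547280 + (-1498678/(-112905) - 902643/(695852 - 1*(-699352)))) + 1677594 = (1547280 + (-1498678*(-1/112905) - 902643/(695852 + 699352))) + 1677594 = (1547280 + (1498678/112905 - 902643/1395204)) + 1677594 = (1547280 + (1498678/112905 - 902643*1/1395204)) + 1677594 = (1547280 + (1498678/112905 - 300881/465068)) + 1677594 = (1547280 + 663016210799/52508502540) + 1677594 = 81246018826301999/52508502540 + 1677594 = 169333967636390759/52508502540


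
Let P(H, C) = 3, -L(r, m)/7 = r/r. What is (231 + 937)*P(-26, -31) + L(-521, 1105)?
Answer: 3497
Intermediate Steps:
L(r, m) = -7 (L(r, m) = -7*r/r = -7*1 = -7)
(231 + 937)*P(-26, -31) + L(-521, 1105) = (231 + 937)*3 - 7 = 1168*3 - 7 = 3504 - 7 = 3497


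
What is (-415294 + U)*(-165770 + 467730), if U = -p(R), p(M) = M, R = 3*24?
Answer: -125423917360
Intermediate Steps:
R = 72
U = -72 (U = -1*72 = -72)
(-415294 + U)*(-165770 + 467730) = (-415294 - 72)*(-165770 + 467730) = -415366*301960 = -125423917360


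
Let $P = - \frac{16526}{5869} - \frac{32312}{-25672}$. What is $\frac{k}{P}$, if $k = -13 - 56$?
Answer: $\frac{433173283}{9775681} \approx 44.311$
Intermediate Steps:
$P = - \frac{29327043}{18833621}$ ($P = \left(-16526\right) \frac{1}{5869} - - \frac{4039}{3209} = - \frac{16526}{5869} + \frac{4039}{3209} = - \frac{29327043}{18833621} \approx -1.5572$)
$k = -69$ ($k = -13 - 56 = -69$)
$\frac{k}{P} = - \frac{69}{- \frac{29327043}{18833621}} = \left(-69\right) \left(- \frac{18833621}{29327043}\right) = \frac{433173283}{9775681}$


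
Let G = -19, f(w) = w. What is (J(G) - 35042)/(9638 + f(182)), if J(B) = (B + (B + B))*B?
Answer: -33959/9820 ≈ -3.4581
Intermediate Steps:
J(B) = 3*B² (J(B) = (B + 2*B)*B = (3*B)*B = 3*B²)
(J(G) - 35042)/(9638 + f(182)) = (3*(-19)² - 35042)/(9638 + 182) = (3*361 - 35042)/9820 = (1083 - 35042)*(1/9820) = -33959*1/9820 = -33959/9820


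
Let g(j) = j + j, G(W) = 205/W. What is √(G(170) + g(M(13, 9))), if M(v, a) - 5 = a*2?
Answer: √54570/34 ≈ 6.8707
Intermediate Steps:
M(v, a) = 5 + 2*a (M(v, a) = 5 + a*2 = 5 + 2*a)
g(j) = 2*j
√(G(170) + g(M(13, 9))) = √(205/170 + 2*(5 + 2*9)) = √(205*(1/170) + 2*(5 + 18)) = √(41/34 + 2*23) = √(41/34 + 46) = √(1605/34) = √54570/34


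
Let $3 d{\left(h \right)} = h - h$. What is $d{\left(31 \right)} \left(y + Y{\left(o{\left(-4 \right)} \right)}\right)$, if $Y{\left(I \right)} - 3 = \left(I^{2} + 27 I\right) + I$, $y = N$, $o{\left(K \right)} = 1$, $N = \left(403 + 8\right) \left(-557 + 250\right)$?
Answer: $0$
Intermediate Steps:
$N = -126177$ ($N = 411 \left(-307\right) = -126177$)
$d{\left(h \right)} = 0$ ($d{\left(h \right)} = \frac{h - h}{3} = \frac{1}{3} \cdot 0 = 0$)
$y = -126177$
$Y{\left(I \right)} = 3 + I^{2} + 28 I$ ($Y{\left(I \right)} = 3 + \left(\left(I^{2} + 27 I\right) + I\right) = 3 + \left(I^{2} + 28 I\right) = 3 + I^{2} + 28 I$)
$d{\left(31 \right)} \left(y + Y{\left(o{\left(-4 \right)} \right)}\right) = 0 \left(-126177 + \left(3 + 1^{2} + 28 \cdot 1\right)\right) = 0 \left(-126177 + \left(3 + 1 + 28\right)\right) = 0 \left(-126177 + 32\right) = 0 \left(-126145\right) = 0$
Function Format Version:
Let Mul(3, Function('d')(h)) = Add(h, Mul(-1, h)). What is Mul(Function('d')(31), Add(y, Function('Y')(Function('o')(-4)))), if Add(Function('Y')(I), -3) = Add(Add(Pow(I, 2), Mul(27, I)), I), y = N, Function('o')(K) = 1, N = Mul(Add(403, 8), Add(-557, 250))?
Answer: 0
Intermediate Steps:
N = -126177 (N = Mul(411, -307) = -126177)
Function('d')(h) = 0 (Function('d')(h) = Mul(Rational(1, 3), Add(h, Mul(-1, h))) = Mul(Rational(1, 3), 0) = 0)
y = -126177
Function('Y')(I) = Add(3, Pow(I, 2), Mul(28, I)) (Function('Y')(I) = Add(3, Add(Add(Pow(I, 2), Mul(27, I)), I)) = Add(3, Add(Pow(I, 2), Mul(28, I))) = Add(3, Pow(I, 2), Mul(28, I)))
Mul(Function('d')(31), Add(y, Function('Y')(Function('o')(-4)))) = Mul(0, Add(-126177, Add(3, Pow(1, 2), Mul(28, 1)))) = Mul(0, Add(-126177, Add(3, 1, 28))) = Mul(0, Add(-126177, 32)) = Mul(0, -126145) = 0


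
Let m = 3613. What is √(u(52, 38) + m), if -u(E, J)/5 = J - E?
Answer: √3683 ≈ 60.688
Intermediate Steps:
u(E, J) = -5*J + 5*E (u(E, J) = -5*(J - E) = -5*J + 5*E)
√(u(52, 38) + m) = √((-5*38 + 5*52) + 3613) = √((-190 + 260) + 3613) = √(70 + 3613) = √3683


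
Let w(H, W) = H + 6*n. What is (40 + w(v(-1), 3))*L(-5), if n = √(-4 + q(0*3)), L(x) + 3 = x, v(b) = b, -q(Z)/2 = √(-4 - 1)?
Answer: -312 - 48*√(-4 - 2*I*√5) ≈ -360.0 + 107.33*I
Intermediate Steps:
q(Z) = -2*I*√5 (q(Z) = -2*√(-4 - 1) = -2*I*√5)
L(x) = -3 + x
n = √(-4 - 2*I*√5) ≈ 1.0 - 2.2361*I
w(H, W) = H + 6*√(-4 - 2*I*√5)
(40 + w(v(-1), 3))*L(-5) = (40 + (-1 + 6*√(-4 - 2*I*√5)))*(-3 - 5) = (39 + 6*√(-4 - 2*I*√5))*(-8) = -312 - 48*√(-4 - 2*I*√5)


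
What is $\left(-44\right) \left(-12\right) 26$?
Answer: $13728$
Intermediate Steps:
$\left(-44\right) \left(-12\right) 26 = 528 \cdot 26 = 13728$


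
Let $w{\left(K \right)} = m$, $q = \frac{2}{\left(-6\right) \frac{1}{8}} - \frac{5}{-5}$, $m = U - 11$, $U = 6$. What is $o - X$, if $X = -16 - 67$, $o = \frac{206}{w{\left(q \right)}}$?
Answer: $\frac{209}{5} \approx 41.8$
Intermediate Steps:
$m = -5$ ($m = 6 - 11 = -5$)
$q = - \frac{5}{3}$ ($q = \frac{2}{\left(-6\right) \frac{1}{8}} - -1 = \frac{2}{- \frac{3}{4}} + 1 = 2 \left(- \frac{4}{3}\right) + 1 = - \frac{8}{3} + 1 = - \frac{5}{3} \approx -1.6667$)
$w{\left(K \right)} = -5$
$o = - \frac{206}{5}$ ($o = \frac{206}{-5} = 206 \left(- \frac{1}{5}\right) = - \frac{206}{5} \approx -41.2$)
$X = -83$
$o - X = - \frac{206}{5} - -83 = - \frac{206}{5} + 83 = \frac{209}{5}$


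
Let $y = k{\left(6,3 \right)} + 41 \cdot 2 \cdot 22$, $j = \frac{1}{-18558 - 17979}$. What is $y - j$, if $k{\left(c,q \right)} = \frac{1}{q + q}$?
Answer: $\frac{131837677}{73074} \approx 1804.2$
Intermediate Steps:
$k{\left(c,q \right)} = \frac{1}{2 q}$
$j = - \frac{1}{36537}$ ($j = \frac{1}{-36537} = - \frac{1}{36537} \approx -2.737 \cdot 10^{-5}$)
$y = \frac{10825}{6}$ ($y = \frac{1}{2 \cdot 3} + 41 \cdot 2 \cdot 22 = \frac{1}{2} \cdot \frac{1}{3} + 41 \cdot 44 = \frac{1}{6} + 1804 = \frac{10825}{6} \approx 1804.2$)
$y - j = \frac{10825}{6} - - \frac{1}{36537} = \frac{10825}{6} + \frac{1}{36537} = \frac{131837677}{73074}$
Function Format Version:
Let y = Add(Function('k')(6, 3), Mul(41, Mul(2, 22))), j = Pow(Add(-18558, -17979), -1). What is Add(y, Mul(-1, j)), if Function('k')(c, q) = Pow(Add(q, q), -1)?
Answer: Rational(131837677, 73074) ≈ 1804.2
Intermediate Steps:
Function('k')(c, q) = Mul(Rational(1, 2), Pow(q, -1)) (Function('k')(c, q) = Pow(Mul(2, q), -1) = Mul(Rational(1, 2), Pow(q, -1)))
j = Rational(-1, 36537) (j = Pow(-36537, -1) = Rational(-1, 36537) ≈ -2.7370e-5)
y = Rational(10825, 6) (y = Add(Mul(Rational(1, 2), Pow(3, -1)), Mul(41, Mul(2, 22))) = Add(Mul(Rational(1, 2), Rational(1, 3)), Mul(41, 44)) = Add(Rational(1, 6), 1804) = Rational(10825, 6) ≈ 1804.2)
Add(y, Mul(-1, j)) = Add(Rational(10825, 6), Mul(-1, Rational(-1, 36537))) = Add(Rational(10825, 6), Rational(1, 36537)) = Rational(131837677, 73074)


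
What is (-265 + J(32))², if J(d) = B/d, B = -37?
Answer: 72539289/1024 ≈ 70839.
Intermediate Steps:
J(d) = -37/d
(-265 + J(32))² = (-265 - 37/32)² = (-8517/32)² = 72539289/1024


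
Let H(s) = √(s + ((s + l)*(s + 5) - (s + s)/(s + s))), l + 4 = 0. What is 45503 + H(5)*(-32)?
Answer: 45503 - 32*√14 ≈ 45383.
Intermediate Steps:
l = -4 (l = -4 + 0 = -4)
H(s) = √(-1 + s + (-4 + s)*(5 + s)) (H(s) = √(s + ((s - 4)*(s + 5) - (s + s)/(s + s))) = √(s + ((-4 + s)*(5 + s) - 2*s/(2*s))) = √(s + ((-4 + s)*(5 + s) - 2*s*1/(2*s))) = √(s + ((-4 + s)*(5 + s) - 1*1)) = √(s + ((-4 + s)*(5 + s) - 1)) = √(s + (-1 + (-4 + s)*(5 + s))) = √(-1 + s + (-4 + s)*(5 + s)))
45503 + H(5)*(-32) = 45503 + √(-21 + 5² + 2*5)*(-32) = 45503 + √(-21 + 25 + 10)*(-32) = 45503 + √14*(-32) = 45503 - 32*√14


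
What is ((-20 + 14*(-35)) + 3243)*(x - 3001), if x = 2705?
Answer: -808968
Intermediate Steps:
((-20 + 14*(-35)) + 3243)*(x - 3001) = ((-20 + 14*(-35)) + 3243)*(2705 - 3001) = ((-20 - 490) + 3243)*(-296) = (-510 + 3243)*(-296) = 2733*(-296) = -808968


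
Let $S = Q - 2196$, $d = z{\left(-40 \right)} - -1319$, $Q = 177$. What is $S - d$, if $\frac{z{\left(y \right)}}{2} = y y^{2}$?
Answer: $124662$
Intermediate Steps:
$z{\left(y \right)} = 2 y^{3}$ ($z{\left(y \right)} = 2 y y^{2} = 2 y^{3}$)
$d = -126681$ ($d = 2 \left(-40\right)^{3} - -1319 = 2 \left(-64000\right) + 1319 = -128000 + 1319 = -126681$)
$S = -2019$ ($S = 177 - 2196 = -2019$)
$S - d = -2019 - -126681 = -2019 + 126681 = 124662$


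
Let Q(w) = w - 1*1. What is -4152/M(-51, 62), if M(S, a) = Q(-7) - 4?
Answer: 346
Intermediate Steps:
Q(w) = -1 + w (Q(w) = w - 1 = -1 + w)
M(S, a) = -12 (M(S, a) = (-1 - 7) - 4 = -8 - 4 = -12)
-4152/M(-51, 62) = -4152/(-12) = -4152*(-1/12) = 346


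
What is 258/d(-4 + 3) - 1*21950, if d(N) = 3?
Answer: -21864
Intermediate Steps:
258/d(-4 + 3) - 1*21950 = 258/3 - 1*21950 = (⅓)*258 - 21950 = 86 - 21950 = -21864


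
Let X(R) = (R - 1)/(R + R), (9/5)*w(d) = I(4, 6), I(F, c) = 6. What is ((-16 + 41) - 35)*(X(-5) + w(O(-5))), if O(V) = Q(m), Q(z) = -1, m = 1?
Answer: -118/3 ≈ -39.333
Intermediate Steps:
O(V) = -1
w(d) = 10/3 (w(d) = (5/9)*6 = 10/3)
X(R) = (-1 + R)/(2*R) (X(R) = (-1 + R)/((2*R)) = (-1 + R)*(1/(2*R)) = (-1 + R)/(2*R))
((-16 + 41) - 35)*(X(-5) + w(O(-5))) = ((-16 + 41) - 35)*((½)*(-1 - 5)/(-5) + 10/3) = (25 - 35)*((½)*(-⅕)*(-6) + 10/3) = -10*(⅗ + 10/3) = -10*59/15 = -118/3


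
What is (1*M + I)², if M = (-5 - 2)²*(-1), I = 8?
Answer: 1681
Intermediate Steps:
M = -49 (M = (-7)²*(-1) = 49*(-1) = -49)
(1*M + I)² = (1*(-49) + 8)² = (-49 + 8)² = (-41)² = 1681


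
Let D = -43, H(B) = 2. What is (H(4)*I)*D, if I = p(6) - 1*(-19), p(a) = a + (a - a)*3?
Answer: -2150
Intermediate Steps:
p(a) = a (p(a) = a + 0*3 = a + 0 = a)
I = 25 (I = 6 - 1*(-19) = 6 + 19 = 25)
(H(4)*I)*D = (2*25)*(-43) = 50*(-43) = -2150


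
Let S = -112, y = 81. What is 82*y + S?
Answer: 6530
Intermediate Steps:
82*y + S = 82*81 - 112 = 6642 - 112 = 6530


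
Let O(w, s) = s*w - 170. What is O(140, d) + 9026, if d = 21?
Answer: 11796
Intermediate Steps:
O(w, s) = -170 + s*w
O(140, d) + 9026 = (-170 + 21*140) + 9026 = (-170 + 2940) + 9026 = 2770 + 9026 = 11796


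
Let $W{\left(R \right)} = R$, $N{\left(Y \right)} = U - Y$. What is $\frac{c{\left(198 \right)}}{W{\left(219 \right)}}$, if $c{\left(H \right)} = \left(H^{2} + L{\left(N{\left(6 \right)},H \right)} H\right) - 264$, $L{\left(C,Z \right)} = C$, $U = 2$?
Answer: $\frac{12716}{73} \approx 174.19$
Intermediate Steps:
$N{\left(Y \right)} = 2 - Y$
$c{\left(H \right)} = -264 + H^{2} - 4 H$ ($c{\left(H \right)} = \left(H^{2} + \left(2 - 6\right) H\right) - 264 = \left(H^{2} - 4 H\right) - 264 = -264 + H^{2} - 4 H$)
$\frac{c{\left(198 \right)}}{W{\left(219 \right)}} = \frac{-264 + 198^{2} - 792}{219} = \left(-264 + 39204 - 792\right) \frac{1}{219} = 38148 \cdot \frac{1}{219} = \frac{12716}{73}$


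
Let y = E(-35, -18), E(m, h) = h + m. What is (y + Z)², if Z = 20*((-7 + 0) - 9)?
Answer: 139129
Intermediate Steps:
y = -53 (y = -18 - 35 = -53)
Z = -320 (Z = 20*(-7 - 9) = 20*(-16) = -320)
(y + Z)² = (-53 - 320)² = (-373)² = 139129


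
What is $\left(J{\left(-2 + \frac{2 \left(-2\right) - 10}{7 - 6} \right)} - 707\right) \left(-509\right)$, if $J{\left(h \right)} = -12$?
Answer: $365971$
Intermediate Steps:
$\left(J{\left(-2 + \frac{2 \left(-2\right) - 10}{7 - 6} \right)} - 707\right) \left(-509\right) = \left(-12 - 707\right) \left(-509\right) = \left(-719\right) \left(-509\right) = 365971$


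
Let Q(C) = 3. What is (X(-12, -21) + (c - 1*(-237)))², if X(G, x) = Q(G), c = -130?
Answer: 12100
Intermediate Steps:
X(G, x) = 3
(X(-12, -21) + (c - 1*(-237)))² = (3 + (-130 - 1*(-237)))² = (3 + (-130 + 237))² = (3 + 107)² = 110² = 12100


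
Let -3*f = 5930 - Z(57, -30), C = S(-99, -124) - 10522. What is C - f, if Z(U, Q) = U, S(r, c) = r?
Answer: -25990/3 ≈ -8663.3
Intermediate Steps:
C = -10621 (C = -99 - 10522 = -10621)
f = -5873/3 (f = -(5930 - 1*57)/3 = -(5930 - 57)/3 = -⅓*5873 = -5873/3 ≈ -1957.7)
C - f = -10621 - 1*(-5873/3) = -10621 + 5873/3 = -25990/3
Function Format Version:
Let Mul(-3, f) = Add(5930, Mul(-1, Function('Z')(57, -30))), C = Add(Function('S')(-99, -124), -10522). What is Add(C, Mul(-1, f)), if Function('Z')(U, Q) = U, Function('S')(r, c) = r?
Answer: Rational(-25990, 3) ≈ -8663.3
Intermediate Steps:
C = -10621 (C = Add(-99, -10522) = -10621)
f = Rational(-5873, 3) (f = Mul(Rational(-1, 3), Add(5930, Mul(-1, 57))) = Mul(Rational(-1, 3), Add(5930, -57)) = Mul(Rational(-1, 3), 5873) = Rational(-5873, 3) ≈ -1957.7)
Add(C, Mul(-1, f)) = Add(-10621, Mul(-1, Rational(-5873, 3))) = Add(-10621, Rational(5873, 3)) = Rational(-25990, 3)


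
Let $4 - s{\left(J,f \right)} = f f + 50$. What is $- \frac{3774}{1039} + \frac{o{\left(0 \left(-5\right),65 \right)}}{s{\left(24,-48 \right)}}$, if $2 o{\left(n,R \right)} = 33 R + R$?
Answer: $- \frac{2003399}{488330} \approx -4.1026$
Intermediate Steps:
$o{\left(n,R \right)} = 17 R$ ($o{\left(n,R \right)} = \frac{33 R + R}{2} = \frac{34 R}{2} = 17 R$)
$s{\left(J,f \right)} = -46 - f^{2}$ ($s{\left(J,f \right)} = 4 - \left(f f + 50\right) = 4 - \left(f^{2} + 50\right) = 4 - \left(50 + f^{2}\right) = -46 - f^{2}$)
$- \frac{3774}{1039} + \frac{o{\left(0 \left(-5\right),65 \right)}}{s{\left(24,-48 \right)}} = - \frac{3774}{1039} + \frac{17 \cdot 65}{-46 - \left(-48\right)^{2}} = \left(-3774\right) \frac{1}{1039} + \frac{1105}{-46 - 2304} = - \frac{3774}{1039} + \frac{1105}{-46 - 2304} = - \frac{3774}{1039} + \frac{1105}{-2350} = - \frac{3774}{1039} + 1105 \left(- \frac{1}{2350}\right) = - \frac{3774}{1039} - \frac{221}{470} = - \frac{2003399}{488330}$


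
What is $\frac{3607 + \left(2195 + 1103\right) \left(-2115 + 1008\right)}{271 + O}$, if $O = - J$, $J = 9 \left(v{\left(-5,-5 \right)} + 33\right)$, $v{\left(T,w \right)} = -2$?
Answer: $\frac{3647279}{8} \approx 4.5591 \cdot 10^{5}$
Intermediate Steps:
$J = 279$ ($J = 9 \left(-2 + 33\right) = 9 \cdot 31 = 279$)
$O = -279$ ($O = \left(-1\right) 279 = -279$)
$\frac{3607 + \left(2195 + 1103\right) \left(-2115 + 1008\right)}{271 + O} = \frac{3607 + \left(2195 + 1103\right) \left(-2115 + 1008\right)}{271 - 279} = \frac{3607 + 3298 \left(-1107\right)}{-8} = \left(3607 - 3650886\right) \left(- \frac{1}{8}\right) = \left(-3647279\right) \left(- \frac{1}{8}\right) = \frac{3647279}{8}$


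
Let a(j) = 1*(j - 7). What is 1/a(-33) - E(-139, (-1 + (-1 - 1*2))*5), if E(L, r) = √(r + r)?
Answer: -1/40 - 2*I*√10 ≈ -0.025 - 6.3246*I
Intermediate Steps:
a(j) = -7 + j (a(j) = 1*(-7 + j) = -7 + j)
E(L, r) = √2*√r (E(L, r) = √(2*r) = √2*√r)
1/a(-33) - E(-139, (-1 + (-1 - 1*2))*5) = 1/(-7 - 33) - √2*√((-1 + (-1 - 1*2))*5) = 1/(-40) - √2*√((-1 + (-1 - 2))*5) = -1/40 - √2*√((-1 - 3)*5) = -1/40 - √2*√(-4*5) = -1/40 - √2*√(-20) = -1/40 - √2*2*I*√5 = -1/40 - 2*I*√10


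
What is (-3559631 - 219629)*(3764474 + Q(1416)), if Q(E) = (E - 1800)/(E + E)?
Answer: -839388604311080/59 ≈ -1.4227e+13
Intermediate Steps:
Q(E) = (-1800 + E)/(2*E) (Q(E) = (-1800 + E)/((2*E)) = (-1800 + E)*(1/(2*E)) = (-1800 + E)/(2*E))
(-3559631 - 219629)*(3764474 + Q(1416)) = (-3559631 - 219629)*(3764474 + (½)*(-1800 + 1416)/1416) = -3779260*(3764474 + (½)*(1/1416)*(-384)) = -3779260*(3764474 - 8/59) = -3779260*222103958/59 = -839388604311080/59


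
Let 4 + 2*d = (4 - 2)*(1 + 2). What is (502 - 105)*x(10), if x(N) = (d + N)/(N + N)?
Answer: 4367/20 ≈ 218.35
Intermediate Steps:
d = 1 (d = -2 + ((4 - 2)*(1 + 2))/2 = -2 + (2*3)/2 = -2 + (1/2)*6 = -2 + 3 = 1)
x(N) = (1 + N)/(2*N) (x(N) = (1 + N)/(N + N) = (1 + N)/((2*N)) = (1 + N)*(1/(2*N)) = (1 + N)/(2*N))
(502 - 105)*x(10) = (502 - 105)*((1/2)*(1 + 10)/10) = 397*((1/2)*(1/10)*11) = 397*(11/20) = 4367/20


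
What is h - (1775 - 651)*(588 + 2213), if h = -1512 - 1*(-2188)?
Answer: -3147648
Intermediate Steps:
h = 676 (h = -1512 + 2188 = 676)
h - (1775 - 651)*(588 + 2213) = 676 - (1775 - 651)*(588 + 2213) = 676 - 1124*2801 = 676 - 1*3148324 = 676 - 3148324 = -3147648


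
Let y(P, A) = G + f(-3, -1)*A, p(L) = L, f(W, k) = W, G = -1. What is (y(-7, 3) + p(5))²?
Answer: 25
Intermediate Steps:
y(P, A) = -1 - 3*A
(y(-7, 3) + p(5))² = ((-1 - 3*3) + 5)² = ((-1 - 9) + 5)² = (-10 + 5)² = (-5)² = 25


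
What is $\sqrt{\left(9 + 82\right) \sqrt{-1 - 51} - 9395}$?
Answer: $\sqrt{-9395 + 182 i \sqrt{13}} \approx 3.383 + 96.987 i$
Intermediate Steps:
$\sqrt{\left(9 + 82\right) \sqrt{-1 - 51} - 9395} = \sqrt{91 \sqrt{-52} - 9395} = \sqrt{91 \cdot 2 i \sqrt{13} - 9395} = \sqrt{182 i \sqrt{13} - 9395} = \sqrt{-9395 + 182 i \sqrt{13}}$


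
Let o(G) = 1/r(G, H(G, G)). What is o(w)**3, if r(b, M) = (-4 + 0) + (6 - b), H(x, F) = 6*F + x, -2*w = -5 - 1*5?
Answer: -1/27 ≈ -0.037037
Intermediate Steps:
w = 5 (w = -(-5 - 1*5)/2 = -(-5 - 5)/2 = -1/2*(-10) = 5)
H(x, F) = x + 6*F
r(b, M) = 2 - b (r(b, M) = -4 + (6 - b) = 2 - b)
o(G) = 1/(2 - G)
o(w)**3 = (-1/(-2 + 5))**3 = (-1/3)**3 = -1/27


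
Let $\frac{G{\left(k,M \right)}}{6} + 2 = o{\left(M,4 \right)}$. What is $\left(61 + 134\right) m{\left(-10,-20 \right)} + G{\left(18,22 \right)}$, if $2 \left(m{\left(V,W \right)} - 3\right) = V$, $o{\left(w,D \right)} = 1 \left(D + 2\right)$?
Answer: $-366$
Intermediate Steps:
$o{\left(w,D \right)} = 2 + D$ ($o{\left(w,D \right)} = 1 \left(2 + D\right) = 2 + D$)
$G{\left(k,M \right)} = 24$ ($G{\left(k,M \right)} = -12 + 6 \left(2 + 4\right) = -12 + 6 \cdot 6 = -12 + 36 = 24$)
$m{\left(V,W \right)} = 3 + \frac{V}{2}$
$\left(61 + 134\right) m{\left(-10,-20 \right)} + G{\left(18,22 \right)} = \left(61 + 134\right) \left(3 + \frac{1}{2} \left(-10\right)\right) + 24 = 195 \left(3 - 5\right) + 24 = 195 \left(-2\right) + 24 = -390 + 24 = -366$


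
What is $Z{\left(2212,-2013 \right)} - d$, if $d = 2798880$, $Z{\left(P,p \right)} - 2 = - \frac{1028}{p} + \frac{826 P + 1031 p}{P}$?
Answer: $- \frac{12463218343615}{4452756} \approx -2.799 \cdot 10^{6}$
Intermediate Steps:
$Z{\left(P,p \right)} = 2 - \frac{1028}{p} + \frac{826 P + 1031 p}{P}$ ($Z{\left(P,p \right)} = 2 - \left(\frac{1028}{p} - \frac{826 P + 1031 p}{P}\right) = 2 - \frac{1028}{p} + \frac{826 P + 1031 p}{P}$)
$Z{\left(2212,-2013 \right)} - d = \left(828 - \frac{1028}{-2013} + 1031 \left(-2013\right) \frac{1}{2212}\right) - 2798880 = \left(828 - - \frac{1028}{2013} + 1031 \left(-2013\right) \frac{1}{2212}\right) - 2798880 = \left(828 + \frac{1028}{2013} - \frac{2075403}{2212}\right) - 2798880 = - \frac{488630335}{4452756} - 2798880 = - \frac{12463218343615}{4452756}$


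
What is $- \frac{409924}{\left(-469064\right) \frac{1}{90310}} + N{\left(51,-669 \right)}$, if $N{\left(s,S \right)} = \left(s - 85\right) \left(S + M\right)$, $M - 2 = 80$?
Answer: $\frac{5797726969}{58633} \approx 98882.0$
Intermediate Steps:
$M = 82$ ($M = 2 + 80 = 82$)
$N{\left(s,S \right)} = \left(-85 + s\right) \left(82 + S\right)$ ($N{\left(s,S \right)} = \left(s - 85\right) \left(S + 82\right) = \left(-85 + s\right) \left(82 + S\right)$)
$- \frac{409924}{\left(-469064\right) \frac{1}{90310}} + N{\left(51,-669 \right)} = - \frac{409924}{\left(-469064\right) \frac{1}{90310}} - -19958 = - \frac{409924}{\left(-469064\right) \frac{1}{90310}} + \left(-6970 + 56865 + 4182 - 34119\right) = - \frac{409924}{- \frac{234532}{45155}} + 19958 = \left(-409924\right) \left(- \frac{45155}{234532}\right) + 19958 = \frac{4627529555}{58633} + 19958 = \frac{5797726969}{58633}$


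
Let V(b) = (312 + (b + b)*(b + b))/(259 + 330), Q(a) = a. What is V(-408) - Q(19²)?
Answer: 453539/589 ≈ 770.02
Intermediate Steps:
V(b) = 312/589 + 4*b²/589 (V(b) = (312 + (2*b)*(2*b))/589 = (312 + 4*b²)*(1/589) = 312/589 + 4*b²/589)
V(-408) - Q(19²) = (312/589 + (4/589)*(-408)²) - 1*19² = (312/589 + (4/589)*166464) - 1*361 = (312/589 + 665856/589) - 361 = 666168/589 - 361 = 453539/589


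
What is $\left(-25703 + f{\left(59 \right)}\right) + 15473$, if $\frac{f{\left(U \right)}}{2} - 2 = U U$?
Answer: $-3264$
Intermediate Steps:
$f{\left(U \right)} = 4 + 2 U^{2}$ ($f{\left(U \right)} = 4 + 2 U U = 4 + 2 U^{2}$)
$\left(-25703 + f{\left(59 \right)}\right) + 15473 = \left(-25703 + \left(4 + 2 \cdot 59^{2}\right)\right) + 15473 = \left(-25703 + \left(4 + 2 \cdot 3481\right)\right) + 15473 = \left(-25703 + \left(4 + 6962\right)\right) + 15473 = \left(-25703 + 6966\right) + 15473 = -18737 + 15473 = -3264$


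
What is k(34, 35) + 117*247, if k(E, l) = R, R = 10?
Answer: 28909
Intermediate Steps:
k(E, l) = 10
k(34, 35) + 117*247 = 10 + 117*247 = 10 + 28899 = 28909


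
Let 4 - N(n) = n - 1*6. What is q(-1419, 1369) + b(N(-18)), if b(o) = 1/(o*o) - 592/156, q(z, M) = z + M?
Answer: -1644793/30576 ≈ -53.794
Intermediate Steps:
N(n) = 10 - n (N(n) = 4 - (n - 1*6) = 4 - (n - 6) = 4 - (-6 + n) = 4 + (6 - n) = 10 - n)
q(z, M) = M + z
b(o) = -148/39 + o⁻² (b(o) = o⁻² - 592*1/156 = o⁻² - 148/39 = -148/39 + o⁻²)
q(-1419, 1369) + b(N(-18)) = (1369 - 1419) + (-148/39 + (10 - 1*(-18))⁻²) = -50 + (-148/39 + (10 + 18)⁻²) = -50 + (-148/39 + 28⁻²) = -50 + (-148/39 + 1/784) = -50 - 115993/30576 = -1644793/30576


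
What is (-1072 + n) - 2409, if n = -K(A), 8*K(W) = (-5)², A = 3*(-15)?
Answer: -27873/8 ≈ -3484.1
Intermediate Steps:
A = -45
K(W) = 25/8 (K(W) = (⅛)*(-5)² = (⅛)*25 = 25/8)
n = -25/8 (n = -1*25/8 = -25/8 ≈ -3.1250)
(-1072 + n) - 2409 = (-1072 - 25/8) - 2409 = -8601/8 - 2409 = -27873/8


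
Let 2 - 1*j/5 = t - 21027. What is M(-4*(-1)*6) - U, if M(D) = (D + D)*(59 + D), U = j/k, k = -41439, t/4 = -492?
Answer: 165207961/41439 ≈ 3986.8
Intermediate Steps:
t = -1968 (t = 4*(-492) = -1968)
j = 114985 (j = 10 - 5*(-1968 - 21027) = 10 - 5*(-22995) = 10 + 114975 = 114985)
U = -114985/41439 (U = 114985/(-41439) = 114985*(-1/41439) = -114985/41439 ≈ -2.7748)
M(D) = 2*D*(59 + D) (M(D) = (2*D)*(59 + D) = 2*D*(59 + D))
M(-4*(-1)*6) - U = 2*(-4*(-1)*6)*(59 - 4*(-1)*6) - 1*(-114985/41439) = 2*(4*6)*(59 + 4*6) + 114985/41439 = 2*24*(59 + 24) + 114985/41439 = 2*24*83 + 114985/41439 = 3984 + 114985/41439 = 165207961/41439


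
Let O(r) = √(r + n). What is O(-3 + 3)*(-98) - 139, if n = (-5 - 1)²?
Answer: -727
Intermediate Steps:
n = 36 (n = (-6)² = 36)
O(r) = √(36 + r) (O(r) = √(r + 36) = √(36 + r))
O(-3 + 3)*(-98) - 139 = √(36 + (-3 + 3))*(-98) - 139 = √(36 + 0)*(-98) - 139 = √36*(-98) - 139 = 6*(-98) - 139 = -588 - 139 = -727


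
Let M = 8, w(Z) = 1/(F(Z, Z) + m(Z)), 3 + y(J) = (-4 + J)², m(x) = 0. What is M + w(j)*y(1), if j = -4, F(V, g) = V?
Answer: 13/2 ≈ 6.5000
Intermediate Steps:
y(J) = -3 + (-4 + J)²
w(Z) = 1/Z (w(Z) = 1/(Z + 0) = 1/Z)
M + w(j)*y(1) = 8 + (-3 + (-4 + 1)²)/(-4) = 8 - (-3 + (-3)²)/4 = 8 - (-3 + 9)/4 = 8 - ¼*6 = 8 - 3/2 = 13/2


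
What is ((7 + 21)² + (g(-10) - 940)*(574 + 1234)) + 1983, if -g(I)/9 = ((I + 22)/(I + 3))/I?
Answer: -59483987/35 ≈ -1.6995e+6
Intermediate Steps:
g(I) = -9*(22 + I)/(I*(3 + I)) (g(I) = -9*(I + 22)/(I + 3)/I = -9*(22 + I)/(3 + I)/I = -9*(22 + I)/(I*(3 + I)))
((7 + 21)² + (g(-10) - 940)*(574 + 1234)) + 1983 = ((7 + 21)² + (9*(-22 - 1*(-10))/(-10*(3 - 10)) - 940)*(574 + 1234)) + 1983 = (28² + (9*(-⅒)*(-22 + 10)/(-7) - 940)*1808) + 1983 = (784 + (9*(-⅒)*(-⅐)*(-12) - 940)*1808) + 1983 = (784 + (-54/35 - 940)*1808) + 1983 = (784 - 32954/35*1808) + 1983 = (784 - 59580832/35) + 1983 = -59553392/35 + 1983 = -59483987/35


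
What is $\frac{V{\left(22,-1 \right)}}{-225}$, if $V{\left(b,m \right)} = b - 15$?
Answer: $- \frac{7}{225} \approx -0.031111$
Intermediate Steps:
$V{\left(b,m \right)} = -15 + b$
$\frac{V{\left(22,-1 \right)}}{-225} = \frac{-15 + 22}{-225} = 7 \left(- \frac{1}{225}\right) = - \frac{7}{225}$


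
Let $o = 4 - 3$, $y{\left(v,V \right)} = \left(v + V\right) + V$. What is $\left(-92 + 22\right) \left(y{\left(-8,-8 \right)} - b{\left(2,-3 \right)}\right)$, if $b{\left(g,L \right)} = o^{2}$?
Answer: $1750$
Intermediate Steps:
$y{\left(v,V \right)} = v + 2 V$ ($y{\left(v,V \right)} = \left(V + v\right) + V = v + 2 V$)
$o = 1$
$b{\left(g,L \right)} = 1$ ($b{\left(g,L \right)} = 1^{2} = 1$)
$\left(-92 + 22\right) \left(y{\left(-8,-8 \right)} - b{\left(2,-3 \right)}\right) = \left(-92 + 22\right) \left(\left(-8 + 2 \left(-8\right)\right) - 1\right) = - 70 \left(\left(-8 - 16\right) - 1\right) = - 70 \left(-24 - 1\right) = \left(-70\right) \left(-25\right) = 1750$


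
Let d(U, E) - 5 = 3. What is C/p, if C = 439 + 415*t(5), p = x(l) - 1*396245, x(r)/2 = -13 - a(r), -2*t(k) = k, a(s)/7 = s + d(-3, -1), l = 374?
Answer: 399/267746 ≈ 0.0014902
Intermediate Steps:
d(U, E) = 8 (d(U, E) = 5 + 3 = 8)
a(s) = 56 + 7*s (a(s) = 7*(s + 8) = 7*(8 + s) = 56 + 7*s)
t(k) = -k/2
x(r) = -138 - 14*r (x(r) = 2*(-13 - (56 + 7*r)) = 2*(-13 + (-56 - 7*r)) = 2*(-69 - 7*r) = -138 - 14*r)
p = -401619 (p = (-138 - 14*374) - 1*396245 = (-138 - 5236) - 396245 = -5374 - 396245 = -401619)
C = -1197/2 (C = 439 + 415*(-½*5) = 439 + 415*(-5/2) = 439 - 2075/2 = -1197/2 ≈ -598.50)
C/p = -1197/2/(-401619) = -1197/2*(-1/401619) = 399/267746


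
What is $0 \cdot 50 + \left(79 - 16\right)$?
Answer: $63$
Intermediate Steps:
$0 \cdot 50 + \left(79 - 16\right) = 0 + \left(79 - 16\right) = 0 + 63 = 63$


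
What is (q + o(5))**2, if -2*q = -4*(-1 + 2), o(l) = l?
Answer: 49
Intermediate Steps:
q = 2 (q = -(-2)*(-1 + 2) = -(-2) = -1/2*(-4) = 2)
(q + o(5))**2 = (2 + 5)**2 = 7**2 = 49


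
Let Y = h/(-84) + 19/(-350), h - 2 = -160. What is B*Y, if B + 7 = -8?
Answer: -137/5 ≈ -27.400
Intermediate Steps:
h = -158 (h = 2 - 160 = -158)
B = -15 (B = -7 - 8 = -15)
Y = 137/75 (Y = -158/(-84) + 19/(-350) = -158*(-1/84) + 19*(-1/350) = 79/42 - 19/350 = 137/75 ≈ 1.8267)
B*Y = -15*137/75 = -137/5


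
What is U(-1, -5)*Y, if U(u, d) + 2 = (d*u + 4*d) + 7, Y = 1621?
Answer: -16210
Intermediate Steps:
U(u, d) = 5 + 4*d + d*u (U(u, d) = -2 + ((d*u + 4*d) + 7) = -2 + ((4*d + d*u) + 7) = -2 + (7 + 4*d + d*u) = 5 + 4*d + d*u)
U(-1, -5)*Y = (5 + 4*(-5) - 5*(-1))*1621 = (5 - 20 + 5)*1621 = -10*1621 = -16210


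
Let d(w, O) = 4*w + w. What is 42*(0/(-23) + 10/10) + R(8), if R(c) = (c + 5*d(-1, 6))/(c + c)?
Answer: 655/16 ≈ 40.938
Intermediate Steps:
d(w, O) = 5*w
R(c) = (-25 + c)/(2*c) (R(c) = (c + 5*(5*(-1)))/(c + c) = (c + 5*(-5))/((2*c)) = (c - 25)*(1/(2*c)) = (-25 + c)*(1/(2*c)) = (-25 + c)/(2*c))
42*(0/(-23) + 10/10) + R(8) = 42*(0/(-23) + 10/10) + (1/2)*(-25 + 8)/8 = 42*(0*(-1/23) + 10*(1/10)) + (1/2)*(1/8)*(-17) = 42*(0 + 1) - 17/16 = 42*1 - 17/16 = 42 - 17/16 = 655/16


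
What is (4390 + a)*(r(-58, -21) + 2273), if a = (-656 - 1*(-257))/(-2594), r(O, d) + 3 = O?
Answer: 12595193254/1297 ≈ 9.7110e+6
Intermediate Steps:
r(O, d) = -3 + O
a = 399/2594 (a = (-656 + 257)*(-1/2594) = -399*(-1/2594) = 399/2594 ≈ 0.15382)
(4390 + a)*(r(-58, -21) + 2273) = (4390 + 399/2594)*((-3 - 58) + 2273) = 11388059*(-61 + 2273)/2594 = (11388059/2594)*2212 = 12595193254/1297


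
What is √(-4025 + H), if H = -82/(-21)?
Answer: I*√1773303/21 ≈ 63.412*I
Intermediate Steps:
H = 82/21 (H = -82*(-1/21) = 82/21 ≈ 3.9048)
√(-4025 + H) = √(-4025 + 82/21) = √(-84443/21) = I*√1773303/21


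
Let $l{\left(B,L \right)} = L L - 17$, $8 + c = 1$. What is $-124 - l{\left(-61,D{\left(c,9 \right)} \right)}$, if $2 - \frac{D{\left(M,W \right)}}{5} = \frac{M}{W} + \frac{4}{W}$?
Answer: $- \frac{2188}{9} \approx -243.11$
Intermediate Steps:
$c = -7$ ($c = -8 + 1 = -7$)
$D{\left(M,W \right)} = 10 - \frac{20}{W} - \frac{5 M}{W}$ ($D{\left(M,W \right)} = 10 - 5 \left(\frac{M}{W} + \frac{4}{W}\right) = 10 - 5 \left(\frac{4}{W} + \frac{M}{W}\right) = 10 - \left(\frac{20}{W} + \frac{5 M}{W}\right) = 10 - \frac{20}{W} - \frac{5 M}{W}$)
$l{\left(B,L \right)} = -17 + L^{2}$ ($l{\left(B,L \right)} = L^{2} - 17 = -17 + L^{2}$)
$-124 - l{\left(-61,D{\left(c,9 \right)} \right)} = -124 - \left(-17 + \left(\frac{5 \left(-4 - -7 + 2 \cdot 9\right)}{9}\right)^{2}\right) = -124 - \left(-17 + \left(5 \cdot \frac{1}{9} \left(-4 + 7 + 18\right)\right)^{2}\right) = -124 - \left(-17 + \left(5 \cdot \frac{1}{9} \cdot 21\right)^{2}\right) = -124 - \left(-17 + \left(\frac{35}{3}\right)^{2}\right) = -124 - \left(-17 + \frac{1225}{9}\right) = -124 - \frac{1072}{9} = - \frac{2188}{9}$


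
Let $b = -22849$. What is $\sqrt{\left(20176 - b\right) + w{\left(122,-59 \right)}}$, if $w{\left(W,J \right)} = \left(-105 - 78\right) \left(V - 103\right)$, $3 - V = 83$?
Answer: $\sqrt{76514} \approx 276.61$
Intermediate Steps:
$V = -80$ ($V = 3 - 83 = -80$)
$w{\left(W,J \right)} = 33489$ ($w{\left(W,J \right)} = \left(-105 - 78\right) \left(-80 - 103\right) = \left(-183\right) \left(-183\right) = 33489$)
$\sqrt{\left(20176 - b\right) + w{\left(122,-59 \right)}} = \sqrt{\left(20176 - -22849\right) + 33489} = \sqrt{\left(20176 + 22849\right) + 33489} = \sqrt{43025 + 33489} = \sqrt{76514}$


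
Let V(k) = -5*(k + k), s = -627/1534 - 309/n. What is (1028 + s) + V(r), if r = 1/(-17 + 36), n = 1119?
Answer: 11162691417/10871458 ≈ 1026.8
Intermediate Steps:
r = 1/19 ≈ 0.052632
s = -391873/572182 (s = -627/1534 - 309/1119 = -627*1/1534 - 309*1/1119 = -627/1534 - 103/373 = -391873/572182 ≈ -0.68487)
V(k) = -10*k
(1028 + s) + V(r) = (1028 - 391873/572182) - 10*1/19 = 587811223/572182 - 10/19 = 11162691417/10871458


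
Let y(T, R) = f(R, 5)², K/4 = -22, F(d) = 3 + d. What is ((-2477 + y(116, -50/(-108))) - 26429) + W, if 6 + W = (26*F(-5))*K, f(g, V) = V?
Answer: -24311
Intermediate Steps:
K = -88 (K = 4*(-22) = -88)
y(T, R) = 25 (y(T, R) = 5² = 25)
W = 4570 (W = -6 + (26*(3 - 5))*(-88) = -6 + (26*(-2))*(-88) = -6 - 52*(-88) = -6 + 4576 = 4570)
((-2477 + y(116, -50/(-108))) - 26429) + W = ((-2477 + 25) - 26429) + 4570 = (-2452 - 26429) + 4570 = -28881 + 4570 = -24311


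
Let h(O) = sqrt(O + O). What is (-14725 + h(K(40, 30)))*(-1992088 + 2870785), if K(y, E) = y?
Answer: -12938813325 + 3514788*sqrt(5) ≈ -1.2931e+10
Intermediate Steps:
h(O) = sqrt(2)*sqrt(O) (h(O) = sqrt(2*O) = sqrt(2)*sqrt(O))
(-14725 + h(K(40, 30)))*(-1992088 + 2870785) = (-14725 + sqrt(2)*sqrt(40))*(-1992088 + 2870785) = (-14725 + sqrt(2)*(2*sqrt(10)))*878697 = (-14725 + 4*sqrt(5))*878697 = -12938813325 + 3514788*sqrt(5)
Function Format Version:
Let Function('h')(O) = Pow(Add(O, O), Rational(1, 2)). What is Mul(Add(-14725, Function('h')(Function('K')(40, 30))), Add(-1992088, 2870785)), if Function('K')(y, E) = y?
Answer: Add(-12938813325, Mul(3514788, Pow(5, Rational(1, 2)))) ≈ -1.2931e+10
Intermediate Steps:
Function('h')(O) = Mul(Pow(2, Rational(1, 2)), Pow(O, Rational(1, 2))) (Function('h')(O) = Pow(Mul(2, O), Rational(1, 2)) = Mul(Pow(2, Rational(1, 2)), Pow(O, Rational(1, 2))))
Mul(Add(-14725, Function('h')(Function('K')(40, 30))), Add(-1992088, 2870785)) = Mul(Add(-14725, Mul(Pow(2, Rational(1, 2)), Pow(40, Rational(1, 2)))), Add(-1992088, 2870785)) = Mul(Add(-14725, Mul(Pow(2, Rational(1, 2)), Mul(2, Pow(10, Rational(1, 2))))), 878697) = Mul(Add(-14725, Mul(4, Pow(5, Rational(1, 2)))), 878697) = Add(-12938813325, Mul(3514788, Pow(5, Rational(1, 2))))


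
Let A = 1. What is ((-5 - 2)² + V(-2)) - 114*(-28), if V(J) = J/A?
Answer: 3239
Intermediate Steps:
V(J) = J (V(J) = J/1 = J*1 = J)
((-5 - 2)² + V(-2)) - 114*(-28) = ((-5 - 2)² - 2) - 114*(-28) = ((-7)² - 2) + 3192 = (49 - 2) + 3192 = 47 + 3192 = 3239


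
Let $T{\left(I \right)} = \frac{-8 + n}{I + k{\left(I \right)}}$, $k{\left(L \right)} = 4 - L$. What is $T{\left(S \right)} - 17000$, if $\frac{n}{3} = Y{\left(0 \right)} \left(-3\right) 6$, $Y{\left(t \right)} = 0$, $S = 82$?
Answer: $-17002$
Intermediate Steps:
$n = 0$ ($n = 3 \cdot 0 \left(-3\right) 6 = 3 \cdot 0 \cdot 6 = 3 \cdot 0 = 0$)
$T{\left(I \right)} = -2$ ($T{\left(I \right)} = \frac{-8 + 0}{I - \left(-4 + I\right)} = - \frac{8}{4} = \left(-8\right) \frac{1}{4} = -2$)
$T{\left(S \right)} - 17000 = -2 - 17000 = -17002$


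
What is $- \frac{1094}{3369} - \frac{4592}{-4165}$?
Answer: $\frac{1559134}{2004555} \approx 0.7778$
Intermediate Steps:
$- \frac{1094}{3369} - \frac{4592}{-4165} = \left(-1094\right) \frac{1}{3369} - - \frac{656}{595} = - \frac{1094}{3369} + \frac{656}{595} = \frac{1559134}{2004555}$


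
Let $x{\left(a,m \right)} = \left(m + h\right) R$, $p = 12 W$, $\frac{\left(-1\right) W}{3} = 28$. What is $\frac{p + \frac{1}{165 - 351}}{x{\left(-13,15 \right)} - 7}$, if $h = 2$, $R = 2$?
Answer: $- \frac{187489}{5022} \approx -37.334$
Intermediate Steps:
$W = -84$ ($W = \left(-3\right) 28 = -84$)
$p = -1008$ ($p = 12 \left(-84\right) = -1008$)
$x{\left(a,m \right)} = 4 + 2 m$ ($x{\left(a,m \right)} = \left(m + 2\right) 2 = \left(2 + m\right) 2 = 4 + 2 m$)
$\frac{p + \frac{1}{165 - 351}}{x{\left(-13,15 \right)} - 7} = \frac{-1008 + \frac{1}{165 - 351}}{\left(4 + 2 \cdot 15\right) - 7} = \frac{-1008 + \frac{1}{-186}}{\left(4 + 30\right) - 7} = \frac{-1008 - \frac{1}{186}}{34 - 7} = - \frac{187489}{186 \cdot 27} = \left(- \frac{187489}{186}\right) \frac{1}{27} = - \frac{187489}{5022}$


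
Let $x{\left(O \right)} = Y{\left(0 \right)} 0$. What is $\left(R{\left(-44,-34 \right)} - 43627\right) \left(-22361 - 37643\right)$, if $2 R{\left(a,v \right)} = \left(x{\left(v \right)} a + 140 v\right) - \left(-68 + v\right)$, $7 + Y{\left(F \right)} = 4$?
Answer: $2757543824$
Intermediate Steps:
$Y{\left(F \right)} = -3$ ($Y{\left(F \right)} = -7 + 4 = -3$)
$x{\left(O \right)} = 0$ ($x{\left(O \right)} = \left(-3\right) 0 = 0$)
$R{\left(a,v \right)} = 34 + \frac{139 v}{2}$ ($R{\left(a,v \right)} = \frac{\left(0 a + 140 v\right) - \left(-68 + v\right)}{2} = \frac{\left(0 + 140 v\right) - \left(-68 + v\right)}{2} = \frac{140 v - \left(-68 + v\right)}{2} = \frac{68 + 139 v}{2} = 34 + \frac{139 v}{2}$)
$\left(R{\left(-44,-34 \right)} - 43627\right) \left(-22361 - 37643\right) = \left(\left(34 + \frac{139}{2} \left(-34\right)\right) - 43627\right) \left(-22361 - 37643\right) = \left(\left(34 - 2363\right) - 43627\right) \left(-60004\right) = \left(-2329 - 43627\right) \left(-60004\right) = \left(-45956\right) \left(-60004\right) = 2757543824$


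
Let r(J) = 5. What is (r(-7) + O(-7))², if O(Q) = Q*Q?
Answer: 2916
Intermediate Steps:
O(Q) = Q²
(r(-7) + O(-7))² = (5 + (-7)²)² = (5 + 49)² = 54² = 2916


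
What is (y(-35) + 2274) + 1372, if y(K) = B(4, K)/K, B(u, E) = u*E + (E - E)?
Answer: 3650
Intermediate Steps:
B(u, E) = E*u (B(u, E) = E*u + 0 = E*u)
y(K) = 4 (y(K) = (K*4)/K = (4*K)/K = 4)
(y(-35) + 2274) + 1372 = (4 + 2274) + 1372 = 2278 + 1372 = 3650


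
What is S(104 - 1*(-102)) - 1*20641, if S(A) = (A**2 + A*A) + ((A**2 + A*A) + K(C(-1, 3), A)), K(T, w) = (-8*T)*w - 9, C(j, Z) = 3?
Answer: 144150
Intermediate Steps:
K(T, w) = -9 - 8*T*w (K(T, w) = -8*T*w - 9 = -9 - 8*T*w)
S(A) = -9 - 24*A + 4*A**2 (S(A) = (A**2 + A*A) + ((A**2 + A*A) + (-9 - 8*3*A)) = (A**2 + A**2) + ((A**2 + A**2) + (-9 - 24*A)) = 2*A**2 + (2*A**2 + (-9 - 24*A)) = 2*A**2 + (-9 - 24*A + 2*A**2) = -9 - 24*A + 4*A**2)
S(104 - 1*(-102)) - 1*20641 = (-9 - 24*(104 - 1*(-102)) + 4*(104 - 1*(-102))**2) - 1*20641 = (-9 - 24*(104 + 102) + 4*(104 + 102)**2) - 20641 = (-9 - 24*206 + 4*206**2) - 20641 = (-9 - 4944 + 4*42436) - 20641 = (-9 - 4944 + 169744) - 20641 = 164791 - 20641 = 144150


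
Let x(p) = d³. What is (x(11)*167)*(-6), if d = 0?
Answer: 0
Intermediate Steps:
x(p) = 0 (x(p) = 0³ = 0)
(x(11)*167)*(-6) = (0*167)*(-6) = 0*(-6) = 0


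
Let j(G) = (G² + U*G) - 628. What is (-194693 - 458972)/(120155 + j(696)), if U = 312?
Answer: -130733/164219 ≈ -0.79609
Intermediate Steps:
j(G) = -628 + G² + 312*G (j(G) = (G² + 312*G) - 628 = -628 + G² + 312*G)
(-194693 - 458972)/(120155 + j(696)) = (-194693 - 458972)/(120155 + (-628 + 696² + 312*696)) = -653665/(120155 + (-628 + 484416 + 217152)) = -653665/(120155 + 700940) = -653665/821095 = -653665*1/821095 = -130733/164219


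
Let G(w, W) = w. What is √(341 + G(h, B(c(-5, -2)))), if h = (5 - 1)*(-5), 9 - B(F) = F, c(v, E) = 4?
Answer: √321 ≈ 17.916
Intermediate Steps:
B(F) = 9 - F
h = -20 (h = 4*(-5) = -20)
√(341 + G(h, B(c(-5, -2)))) = √(341 - 20) = √321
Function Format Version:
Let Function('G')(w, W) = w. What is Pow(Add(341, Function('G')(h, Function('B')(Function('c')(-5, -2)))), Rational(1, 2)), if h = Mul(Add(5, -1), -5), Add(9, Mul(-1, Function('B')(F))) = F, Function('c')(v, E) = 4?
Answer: Pow(321, Rational(1, 2)) ≈ 17.916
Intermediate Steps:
Function('B')(F) = Add(9, Mul(-1, F))
h = -20 (h = Mul(4, -5) = -20)
Pow(Add(341, Function('G')(h, Function('B')(Function('c')(-5, -2)))), Rational(1, 2)) = Pow(Add(341, -20), Rational(1, 2)) = Pow(321, Rational(1, 2))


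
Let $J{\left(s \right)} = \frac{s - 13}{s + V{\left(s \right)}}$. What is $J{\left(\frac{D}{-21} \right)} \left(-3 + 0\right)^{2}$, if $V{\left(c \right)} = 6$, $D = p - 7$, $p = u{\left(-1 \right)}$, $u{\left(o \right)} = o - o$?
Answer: $-18$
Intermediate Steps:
$u{\left(o \right)} = 0$
$p = 0$
$D = -7$ ($D = 0 - 7 = -7$)
$J{\left(s \right)} = \frac{-13 + s}{6 + s}$ ($J{\left(s \right)} = \frac{s - 13}{s + 6} = \frac{-13 + s}{6 + s}$)
$J{\left(\frac{D}{-21} \right)} \left(-3 + 0\right)^{2} = \frac{-13 - \frac{7}{-21}}{6 - \frac{7}{-21}} \left(-3 + 0\right)^{2} = \frac{-13 - - \frac{1}{3}}{6 - - \frac{1}{3}} \left(-3\right)^{2} = \frac{-13 + \frac{1}{3}}{6 + \frac{1}{3}} \cdot 9 = \frac{1}{\frac{19}{3}} \left(- \frac{38}{3}\right) 9 = \frac{3}{19} \left(- \frac{38}{3}\right) 9 = \left(-2\right) 9 = -18$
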